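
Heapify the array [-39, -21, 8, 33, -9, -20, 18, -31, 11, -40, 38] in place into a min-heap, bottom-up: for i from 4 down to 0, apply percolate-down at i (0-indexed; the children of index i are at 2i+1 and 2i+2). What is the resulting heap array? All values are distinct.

[-40, -39, -20, -31, -21, 8, 18, 33, 11, -9, 38]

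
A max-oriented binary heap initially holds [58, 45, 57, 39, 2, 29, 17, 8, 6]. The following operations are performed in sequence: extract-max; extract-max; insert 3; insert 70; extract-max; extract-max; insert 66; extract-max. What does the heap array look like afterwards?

[39, 8, 29, 3, 2, 6, 17]

extract-max → returns 58:
  remove root 58; move last element 6 to root → [6, 45, 57, 39, 2, 29, 17, 8]
  6 vs larger child 57 at index 2, swap → [57, 45, 6, 39, 2, 29, 17, 8]
  6 vs larger child 29 at index 5, swap → [57, 45, 29, 39, 2, 6, 17, 8]
extract-max → returns 57:
  remove root 57; move last element 8 to root → [8, 45, 29, 39, 2, 6, 17]
  8 vs larger child 45 at index 1, swap → [45, 8, 29, 39, 2, 6, 17]
  8 vs larger child 39 at index 3, swap → [45, 39, 29, 8, 2, 6, 17]
insert 3:
  append 3 at index 7 → [45, 39, 29, 8, 2, 6, 17, 3] (no swap needed)
insert 70:
  append 70 at index 8 → [45, 39, 29, 8, 2, 6, 17, 3, 70]
  70 > parent 8 at index 3, swap → [45, 39, 29, 70, 2, 6, 17, 3, 8]
  70 > parent 39 at index 1, swap → [45, 70, 29, 39, 2, 6, 17, 3, 8]
  70 > parent 45 at index 0, swap → [70, 45, 29, 39, 2, 6, 17, 3, 8]
extract-max → returns 70:
  remove root 70; move last element 8 to root → [8, 45, 29, 39, 2, 6, 17, 3]
  8 vs larger child 45 at index 1, swap → [45, 8, 29, 39, 2, 6, 17, 3]
  8 vs larger child 39 at index 3, swap → [45, 39, 29, 8, 2, 6, 17, 3]
extract-max → returns 45:
  remove root 45; move last element 3 to root → [3, 39, 29, 8, 2, 6, 17]
  3 vs larger child 39 at index 1, swap → [39, 3, 29, 8, 2, 6, 17]
  3 vs larger child 8 at index 3, swap → [39, 8, 29, 3, 2, 6, 17]
insert 66:
  append 66 at index 7 → [39, 8, 29, 3, 2, 6, 17, 66]
  66 > parent 3 at index 3, swap → [39, 8, 29, 66, 2, 6, 17, 3]
  66 > parent 8 at index 1, swap → [39, 66, 29, 8, 2, 6, 17, 3]
  66 > parent 39 at index 0, swap → [66, 39, 29, 8, 2, 6, 17, 3]
extract-max → returns 66:
  remove root 66; move last element 3 to root → [3, 39, 29, 8, 2, 6, 17]
  3 vs larger child 39 at index 1, swap → [39, 3, 29, 8, 2, 6, 17]
  3 vs larger child 8 at index 3, swap → [39, 8, 29, 3, 2, 6, 17]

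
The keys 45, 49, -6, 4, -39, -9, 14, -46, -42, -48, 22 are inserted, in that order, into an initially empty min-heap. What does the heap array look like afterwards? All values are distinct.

[-48, -46, -9, -39, -42, 45, 14, 49, -6, 4, 22]

Insert 45:
  append 45 at index 0 → [45] (no swap needed)
Insert 49:
  append 49 at index 1 → [45, 49] (no swap needed)
Insert -6:
  append -6 at index 2 → [45, 49, -6]
  -6 < parent 45 at index 0, swap → [-6, 49, 45]
Insert 4:
  append 4 at index 3 → [-6, 49, 45, 4]
  4 < parent 49 at index 1, swap → [-6, 4, 45, 49]
Insert -39:
  append -39 at index 4 → [-6, 4, 45, 49, -39]
  -39 < parent 4 at index 1, swap → [-6, -39, 45, 49, 4]
  -39 < parent -6 at index 0, swap → [-39, -6, 45, 49, 4]
Insert -9:
  append -9 at index 5 → [-39, -6, 45, 49, 4, -9]
  -9 < parent 45 at index 2, swap → [-39, -6, -9, 49, 4, 45]
Insert 14:
  append 14 at index 6 → [-39, -6, -9, 49, 4, 45, 14] (no swap needed)
Insert -46:
  append -46 at index 7 → [-39, -6, -9, 49, 4, 45, 14, -46]
  -46 < parent 49 at index 3, swap → [-39, -6, -9, -46, 4, 45, 14, 49]
  -46 < parent -6 at index 1, swap → [-39, -46, -9, -6, 4, 45, 14, 49]
  -46 < parent -39 at index 0, swap → [-46, -39, -9, -6, 4, 45, 14, 49]
Insert -42:
  append -42 at index 8 → [-46, -39, -9, -6, 4, 45, 14, 49, -42]
  -42 < parent -6 at index 3, swap → [-46, -39, -9, -42, 4, 45, 14, 49, -6]
  -42 < parent -39 at index 1, swap → [-46, -42, -9, -39, 4, 45, 14, 49, -6]
Insert -48:
  append -48 at index 9 → [-46, -42, -9, -39, 4, 45, 14, 49, -6, -48]
  -48 < parent 4 at index 4, swap → [-46, -42, -9, -39, -48, 45, 14, 49, -6, 4]
  -48 < parent -42 at index 1, swap → [-46, -48, -9, -39, -42, 45, 14, 49, -6, 4]
  -48 < parent -46 at index 0, swap → [-48, -46, -9, -39, -42, 45, 14, 49, -6, 4]
Insert 22:
  append 22 at index 10 → [-48, -46, -9, -39, -42, 45, 14, 49, -6, 4, 22] (no swap needed)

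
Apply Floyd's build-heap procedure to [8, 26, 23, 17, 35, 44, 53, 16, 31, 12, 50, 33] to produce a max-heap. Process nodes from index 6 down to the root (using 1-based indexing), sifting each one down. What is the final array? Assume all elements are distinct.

[53, 50, 44, 31, 35, 33, 23, 16, 17, 12, 26, 8]

sift down from index 6: already satisfies heap property
sift down from index 5:
  35 vs larger child 50 at index 11, swap → [8, 26, 23, 17, 50, 44, 53, 16, 31, 12, 35, 33]
sift down from index 4:
  17 vs larger child 31 at index 9, swap → [8, 26, 23, 31, 50, 44, 53, 16, 17, 12, 35, 33]
sift down from index 3:
  23 vs larger child 53 at index 7, swap → [8, 26, 53, 31, 50, 44, 23, 16, 17, 12, 35, 33]
sift down from index 2:
  26 vs larger child 50 at index 5, swap → [8, 50, 53, 31, 26, 44, 23, 16, 17, 12, 35, 33]
  26 vs larger child 35 at index 11, swap → [8, 50, 53, 31, 35, 44, 23, 16, 17, 12, 26, 33]
sift down from index 1:
  8 vs larger child 53 at index 3, swap → [53, 50, 8, 31, 35, 44, 23, 16, 17, 12, 26, 33]
  8 vs larger child 44 at index 6, swap → [53, 50, 44, 31, 35, 8, 23, 16, 17, 12, 26, 33]
  8 vs only child 33 at index 12, swap → [53, 50, 44, 31, 35, 33, 23, 16, 17, 12, 26, 8]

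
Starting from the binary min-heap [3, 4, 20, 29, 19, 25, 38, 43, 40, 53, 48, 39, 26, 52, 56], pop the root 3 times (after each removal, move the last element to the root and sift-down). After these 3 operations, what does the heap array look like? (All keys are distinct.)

extract-min #1 returns 3:
  remove root 3; move last element 56 to root → [56, 4, 20, 29, 19, 25, 38, 43, 40, 53, 48, 39, 26, 52]
  56 vs smaller child 4 at index 1, swap → [4, 56, 20, 29, 19, 25, 38, 43, 40, 53, 48, 39, 26, 52]
  56 vs smaller child 19 at index 4, swap → [4, 19, 20, 29, 56, 25, 38, 43, 40, 53, 48, 39, 26, 52]
  56 vs smaller child 48 at index 10, swap → [4, 19, 20, 29, 48, 25, 38, 43, 40, 53, 56, 39, 26, 52]
extract-min #2 returns 4:
  remove root 4; move last element 52 to root → [52, 19, 20, 29, 48, 25, 38, 43, 40, 53, 56, 39, 26]
  52 vs smaller child 19 at index 1, swap → [19, 52, 20, 29, 48, 25, 38, 43, 40, 53, 56, 39, 26]
  52 vs smaller child 29 at index 3, swap → [19, 29, 20, 52, 48, 25, 38, 43, 40, 53, 56, 39, 26]
  52 vs smaller child 40 at index 8, swap → [19, 29, 20, 40, 48, 25, 38, 43, 52, 53, 56, 39, 26]
extract-min #3 returns 19:
  remove root 19; move last element 26 to root → [26, 29, 20, 40, 48, 25, 38, 43, 52, 53, 56, 39]
  26 vs smaller child 20 at index 2, swap → [20, 29, 26, 40, 48, 25, 38, 43, 52, 53, 56, 39]
  26 vs smaller child 25 at index 5, swap → [20, 29, 25, 40, 48, 26, 38, 43, 52, 53, 56, 39]

[20, 29, 25, 40, 48, 26, 38, 43, 52, 53, 56, 39]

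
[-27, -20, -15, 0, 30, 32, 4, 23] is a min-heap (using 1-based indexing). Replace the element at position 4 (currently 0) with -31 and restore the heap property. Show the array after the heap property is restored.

[-31, -27, -15, -20, 30, 32, 4, 23]

set index 4 from 0 to -31 → [-27, -20, -15, -31, 30, 32, 4, 23]
-31 < parent -20 at index 2, swap → [-27, -31, -15, -20, 30, 32, 4, 23]
-31 < parent -27 at index 1, swap → [-31, -27, -15, -20, 30, 32, 4, 23]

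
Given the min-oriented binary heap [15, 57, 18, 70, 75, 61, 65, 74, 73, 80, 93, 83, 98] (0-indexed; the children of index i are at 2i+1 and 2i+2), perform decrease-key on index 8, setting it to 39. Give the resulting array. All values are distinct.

[15, 39, 18, 57, 75, 61, 65, 74, 70, 80, 93, 83, 98]

set index 8 from 73 to 39 → [15, 57, 18, 70, 75, 61, 65, 74, 39, 80, 93, 83, 98]
39 < parent 70 at index 3, swap → [15, 57, 18, 39, 75, 61, 65, 74, 70, 80, 93, 83, 98]
39 < parent 57 at index 1, swap → [15, 39, 18, 57, 75, 61, 65, 74, 70, 80, 93, 83, 98]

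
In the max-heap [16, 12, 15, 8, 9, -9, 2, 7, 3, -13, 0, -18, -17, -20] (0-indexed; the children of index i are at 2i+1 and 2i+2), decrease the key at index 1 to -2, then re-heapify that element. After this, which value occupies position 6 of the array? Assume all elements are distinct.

set index 1 from 12 to -2 → [16, -2, 15, 8, 9, -9, 2, 7, 3, -13, 0, -18, -17, -20]
-2 vs larger child 9 at index 4, swap → [16, 9, 15, 8, -2, -9, 2, 7, 3, -13, 0, -18, -17, -20]
-2 vs larger child 0 at index 10, swap → [16, 9, 15, 8, 0, -9, 2, 7, 3, -13, -2, -18, -17, -20]
resulting array: [16, 9, 15, 8, 0, -9, 2, 7, 3, -13, -2, -18, -17, -20]

2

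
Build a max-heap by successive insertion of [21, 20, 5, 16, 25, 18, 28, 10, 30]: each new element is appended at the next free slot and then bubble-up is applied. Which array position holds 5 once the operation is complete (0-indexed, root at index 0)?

5

Insert 21:
  append 21 at index 0 → [21] (no swap needed)
Insert 20:
  append 20 at index 1 → [21, 20] (no swap needed)
Insert 5:
  append 5 at index 2 → [21, 20, 5] (no swap needed)
Insert 16:
  append 16 at index 3 → [21, 20, 5, 16] (no swap needed)
Insert 25:
  append 25 at index 4 → [21, 20, 5, 16, 25]
  25 > parent 20 at index 1, swap → [21, 25, 5, 16, 20]
  25 > parent 21 at index 0, swap → [25, 21, 5, 16, 20]
Insert 18:
  append 18 at index 5 → [25, 21, 5, 16, 20, 18]
  18 > parent 5 at index 2, swap → [25, 21, 18, 16, 20, 5]
Insert 28:
  append 28 at index 6 → [25, 21, 18, 16, 20, 5, 28]
  28 > parent 18 at index 2, swap → [25, 21, 28, 16, 20, 5, 18]
  28 > parent 25 at index 0, swap → [28, 21, 25, 16, 20, 5, 18]
Insert 10:
  append 10 at index 7 → [28, 21, 25, 16, 20, 5, 18, 10] (no swap needed)
Insert 30:
  append 30 at index 8 → [28, 21, 25, 16, 20, 5, 18, 10, 30]
  30 > parent 16 at index 3, swap → [28, 21, 25, 30, 20, 5, 18, 10, 16]
  30 > parent 21 at index 1, swap → [28, 30, 25, 21, 20, 5, 18, 10, 16]
  30 > parent 28 at index 0, swap → [30, 28, 25, 21, 20, 5, 18, 10, 16]
resulting array: [30, 28, 25, 21, 20, 5, 18, 10, 16]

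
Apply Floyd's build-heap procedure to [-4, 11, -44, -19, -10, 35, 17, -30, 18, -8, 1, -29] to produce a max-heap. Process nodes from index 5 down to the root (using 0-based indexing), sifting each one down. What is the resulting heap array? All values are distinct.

sift down from index 5: already satisfies heap property
sift down from index 4:
  -10 vs larger child 1 at index 10, swap → [-4, 11, -44, -19, 1, 35, 17, -30, 18, -8, -10, -29]
sift down from index 3:
  -19 vs larger child 18 at index 8, swap → [-4, 11, -44, 18, 1, 35, 17, -30, -19, -8, -10, -29]
sift down from index 2:
  -44 vs larger child 35 at index 5, swap → [-4, 11, 35, 18, 1, -44, 17, -30, -19, -8, -10, -29]
  -44 vs only child -29 at index 11, swap → [-4, 11, 35, 18, 1, -29, 17, -30, -19, -8, -10, -44]
sift down from index 1:
  11 vs larger child 18 at index 3, swap → [-4, 18, 35, 11, 1, -29, 17, -30, -19, -8, -10, -44]
sift down from index 0:
  -4 vs larger child 35 at index 2, swap → [35, 18, -4, 11, 1, -29, 17, -30, -19, -8, -10, -44]
  -4 vs larger child 17 at index 6, swap → [35, 18, 17, 11, 1, -29, -4, -30, -19, -8, -10, -44]

[35, 18, 17, 11, 1, -29, -4, -30, -19, -8, -10, -44]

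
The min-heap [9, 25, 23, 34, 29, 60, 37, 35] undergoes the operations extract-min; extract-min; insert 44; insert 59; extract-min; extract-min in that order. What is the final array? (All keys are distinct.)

[34, 37, 35, 59, 44, 60]

extract-min → returns 9:
  remove root 9; move last element 35 to root → [35, 25, 23, 34, 29, 60, 37]
  35 vs smaller child 23 at index 2, swap → [23, 25, 35, 34, 29, 60, 37]
extract-min → returns 23:
  remove root 23; move last element 37 to root → [37, 25, 35, 34, 29, 60]
  37 vs smaller child 25 at index 1, swap → [25, 37, 35, 34, 29, 60]
  37 vs smaller child 29 at index 4, swap → [25, 29, 35, 34, 37, 60]
insert 44:
  append 44 at index 6 → [25, 29, 35, 34, 37, 60, 44] (no swap needed)
insert 59:
  append 59 at index 7 → [25, 29, 35, 34, 37, 60, 44, 59] (no swap needed)
extract-min → returns 25:
  remove root 25; move last element 59 to root → [59, 29, 35, 34, 37, 60, 44]
  59 vs smaller child 29 at index 1, swap → [29, 59, 35, 34, 37, 60, 44]
  59 vs smaller child 34 at index 3, swap → [29, 34, 35, 59, 37, 60, 44]
extract-min → returns 29:
  remove root 29; move last element 44 to root → [44, 34, 35, 59, 37, 60]
  44 vs smaller child 34 at index 1, swap → [34, 44, 35, 59, 37, 60]
  44 vs smaller child 37 at index 4, swap → [34, 37, 35, 59, 44, 60]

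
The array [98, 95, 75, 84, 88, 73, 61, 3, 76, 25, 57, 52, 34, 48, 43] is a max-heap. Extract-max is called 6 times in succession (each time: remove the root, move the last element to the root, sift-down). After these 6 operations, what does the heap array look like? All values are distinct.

extract-max #1 returns 98:
  remove root 98; move last element 43 to root → [43, 95, 75, 84, 88, 73, 61, 3, 76, 25, 57, 52, 34, 48]
  43 vs larger child 95 at index 1, swap → [95, 43, 75, 84, 88, 73, 61, 3, 76, 25, 57, 52, 34, 48]
  43 vs larger child 88 at index 4, swap → [95, 88, 75, 84, 43, 73, 61, 3, 76, 25, 57, 52, 34, 48]
  43 vs larger child 57 at index 10, swap → [95, 88, 75, 84, 57, 73, 61, 3, 76, 25, 43, 52, 34, 48]
extract-max #2 returns 95:
  remove root 95; move last element 48 to root → [48, 88, 75, 84, 57, 73, 61, 3, 76, 25, 43, 52, 34]
  48 vs larger child 88 at index 1, swap → [88, 48, 75, 84, 57, 73, 61, 3, 76, 25, 43, 52, 34]
  48 vs larger child 84 at index 3, swap → [88, 84, 75, 48, 57, 73, 61, 3, 76, 25, 43, 52, 34]
  48 vs larger child 76 at index 8, swap → [88, 84, 75, 76, 57, 73, 61, 3, 48, 25, 43, 52, 34]
extract-max #3 returns 88:
  remove root 88; move last element 34 to root → [34, 84, 75, 76, 57, 73, 61, 3, 48, 25, 43, 52]
  34 vs larger child 84 at index 1, swap → [84, 34, 75, 76, 57, 73, 61, 3, 48, 25, 43, 52]
  34 vs larger child 76 at index 3, swap → [84, 76, 75, 34, 57, 73, 61, 3, 48, 25, 43, 52]
  34 vs larger child 48 at index 8, swap → [84, 76, 75, 48, 57, 73, 61, 3, 34, 25, 43, 52]
extract-max #4 returns 84:
  remove root 84; move last element 52 to root → [52, 76, 75, 48, 57, 73, 61, 3, 34, 25, 43]
  52 vs larger child 76 at index 1, swap → [76, 52, 75, 48, 57, 73, 61, 3, 34, 25, 43]
  52 vs larger child 57 at index 4, swap → [76, 57, 75, 48, 52, 73, 61, 3, 34, 25, 43]
extract-max #5 returns 76:
  remove root 76; move last element 43 to root → [43, 57, 75, 48, 52, 73, 61, 3, 34, 25]
  43 vs larger child 75 at index 2, swap → [75, 57, 43, 48, 52, 73, 61, 3, 34, 25]
  43 vs larger child 73 at index 5, swap → [75, 57, 73, 48, 52, 43, 61, 3, 34, 25]
extract-max #6 returns 75:
  remove root 75; move last element 25 to root → [25, 57, 73, 48, 52, 43, 61, 3, 34]
  25 vs larger child 73 at index 2, swap → [73, 57, 25, 48, 52, 43, 61, 3, 34]
  25 vs larger child 61 at index 6, swap → [73, 57, 61, 48, 52, 43, 25, 3, 34]

[73, 57, 61, 48, 52, 43, 25, 3, 34]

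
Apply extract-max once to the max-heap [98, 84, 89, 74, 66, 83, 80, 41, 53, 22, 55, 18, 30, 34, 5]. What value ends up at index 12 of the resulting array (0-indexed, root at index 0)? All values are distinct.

remove root 98; move last element 5 to root → [5, 84, 89, 74, 66, 83, 80, 41, 53, 22, 55, 18, 30, 34]
5 vs larger child 89 at index 2, swap → [89, 84, 5, 74, 66, 83, 80, 41, 53, 22, 55, 18, 30, 34]
5 vs larger child 83 at index 5, swap → [89, 84, 83, 74, 66, 5, 80, 41, 53, 22, 55, 18, 30, 34]
5 vs larger child 30 at index 12, swap → [89, 84, 83, 74, 66, 30, 80, 41, 53, 22, 55, 18, 5, 34]
resulting array: [89, 84, 83, 74, 66, 30, 80, 41, 53, 22, 55, 18, 5, 34]

5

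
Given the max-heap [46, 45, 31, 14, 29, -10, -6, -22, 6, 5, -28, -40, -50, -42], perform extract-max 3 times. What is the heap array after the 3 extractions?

[29, 14, -6, 6, 5, -10, -50, -22, -40, -42, -28]

extract-max #1 returns 46:
  remove root 46; move last element -42 to root → [-42, 45, 31, 14, 29, -10, -6, -22, 6, 5, -28, -40, -50]
  -42 vs larger child 45 at index 1, swap → [45, -42, 31, 14, 29, -10, -6, -22, 6, 5, -28, -40, -50]
  -42 vs larger child 29 at index 4, swap → [45, 29, 31, 14, -42, -10, -6, -22, 6, 5, -28, -40, -50]
  -42 vs larger child 5 at index 9, swap → [45, 29, 31, 14, 5, -10, -6, -22, 6, -42, -28, -40, -50]
extract-max #2 returns 45:
  remove root 45; move last element -50 to root → [-50, 29, 31, 14, 5, -10, -6, -22, 6, -42, -28, -40]
  -50 vs larger child 31 at index 2, swap → [31, 29, -50, 14, 5, -10, -6, -22, 6, -42, -28, -40]
  -50 vs larger child -6 at index 6, swap → [31, 29, -6, 14, 5, -10, -50, -22, 6, -42, -28, -40]
extract-max #3 returns 31:
  remove root 31; move last element -40 to root → [-40, 29, -6, 14, 5, -10, -50, -22, 6, -42, -28]
  -40 vs larger child 29 at index 1, swap → [29, -40, -6, 14, 5, -10, -50, -22, 6, -42, -28]
  -40 vs larger child 14 at index 3, swap → [29, 14, -6, -40, 5, -10, -50, -22, 6, -42, -28]
  -40 vs larger child 6 at index 8, swap → [29, 14, -6, 6, 5, -10, -50, -22, -40, -42, -28]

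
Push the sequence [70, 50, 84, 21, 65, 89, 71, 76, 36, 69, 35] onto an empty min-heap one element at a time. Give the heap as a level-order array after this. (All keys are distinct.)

Insert 70:
  append 70 at index 0 → [70] (no swap needed)
Insert 50:
  append 50 at index 1 → [70, 50]
  50 < parent 70 at index 0, swap → [50, 70]
Insert 84:
  append 84 at index 2 → [50, 70, 84] (no swap needed)
Insert 21:
  append 21 at index 3 → [50, 70, 84, 21]
  21 < parent 70 at index 1, swap → [50, 21, 84, 70]
  21 < parent 50 at index 0, swap → [21, 50, 84, 70]
Insert 65:
  append 65 at index 4 → [21, 50, 84, 70, 65] (no swap needed)
Insert 89:
  append 89 at index 5 → [21, 50, 84, 70, 65, 89] (no swap needed)
Insert 71:
  append 71 at index 6 → [21, 50, 84, 70, 65, 89, 71]
  71 < parent 84 at index 2, swap → [21, 50, 71, 70, 65, 89, 84]
Insert 76:
  append 76 at index 7 → [21, 50, 71, 70, 65, 89, 84, 76] (no swap needed)
Insert 36:
  append 36 at index 8 → [21, 50, 71, 70, 65, 89, 84, 76, 36]
  36 < parent 70 at index 3, swap → [21, 50, 71, 36, 65, 89, 84, 76, 70]
  36 < parent 50 at index 1, swap → [21, 36, 71, 50, 65, 89, 84, 76, 70]
Insert 69:
  append 69 at index 9 → [21, 36, 71, 50, 65, 89, 84, 76, 70, 69] (no swap needed)
Insert 35:
  append 35 at index 10 → [21, 36, 71, 50, 65, 89, 84, 76, 70, 69, 35]
  35 < parent 65 at index 4, swap → [21, 36, 71, 50, 35, 89, 84, 76, 70, 69, 65]
  35 < parent 36 at index 1, swap → [21, 35, 71, 50, 36, 89, 84, 76, 70, 69, 65]

[21, 35, 71, 50, 36, 89, 84, 76, 70, 69, 65]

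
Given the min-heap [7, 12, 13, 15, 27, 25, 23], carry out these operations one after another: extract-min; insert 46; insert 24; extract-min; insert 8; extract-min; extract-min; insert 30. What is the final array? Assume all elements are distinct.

[15, 23, 24, 46, 27, 25, 30]

extract-min → returns 7:
  remove root 7; move last element 23 to root → [23, 12, 13, 15, 27, 25]
  23 vs smaller child 12 at index 1, swap → [12, 23, 13, 15, 27, 25]
  23 vs smaller child 15 at index 3, swap → [12, 15, 13, 23, 27, 25]
insert 46:
  append 46 at index 6 → [12, 15, 13, 23, 27, 25, 46] (no swap needed)
insert 24:
  append 24 at index 7 → [12, 15, 13, 23, 27, 25, 46, 24] (no swap needed)
extract-min → returns 12:
  remove root 12; move last element 24 to root → [24, 15, 13, 23, 27, 25, 46]
  24 vs smaller child 13 at index 2, swap → [13, 15, 24, 23, 27, 25, 46]
insert 8:
  append 8 at index 7 → [13, 15, 24, 23, 27, 25, 46, 8]
  8 < parent 23 at index 3, swap → [13, 15, 24, 8, 27, 25, 46, 23]
  8 < parent 15 at index 1, swap → [13, 8, 24, 15, 27, 25, 46, 23]
  8 < parent 13 at index 0, swap → [8, 13, 24, 15, 27, 25, 46, 23]
extract-min → returns 8:
  remove root 8; move last element 23 to root → [23, 13, 24, 15, 27, 25, 46]
  23 vs smaller child 13 at index 1, swap → [13, 23, 24, 15, 27, 25, 46]
  23 vs smaller child 15 at index 3, swap → [13, 15, 24, 23, 27, 25, 46]
extract-min → returns 13:
  remove root 13; move last element 46 to root → [46, 15, 24, 23, 27, 25]
  46 vs smaller child 15 at index 1, swap → [15, 46, 24, 23, 27, 25]
  46 vs smaller child 23 at index 3, swap → [15, 23, 24, 46, 27, 25]
insert 30:
  append 30 at index 6 → [15, 23, 24, 46, 27, 25, 30] (no swap needed)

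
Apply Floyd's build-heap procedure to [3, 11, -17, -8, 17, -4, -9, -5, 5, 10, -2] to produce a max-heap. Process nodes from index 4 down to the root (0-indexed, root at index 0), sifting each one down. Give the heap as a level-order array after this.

[17, 11, -4, 5, 10, -17, -9, -5, -8, 3, -2]

sift down from index 4: already satisfies heap property
sift down from index 3:
  -8 vs larger child 5 at index 8, swap → [3, 11, -17, 5, 17, -4, -9, -5, -8, 10, -2]
sift down from index 2:
  -17 vs larger child -4 at index 5, swap → [3, 11, -4, 5, 17, -17, -9, -5, -8, 10, -2]
sift down from index 1:
  11 vs larger child 17 at index 4, swap → [3, 17, -4, 5, 11, -17, -9, -5, -8, 10, -2]
sift down from index 0:
  3 vs larger child 17 at index 1, swap → [17, 3, -4, 5, 11, -17, -9, -5, -8, 10, -2]
  3 vs larger child 11 at index 4, swap → [17, 11, -4, 5, 3, -17, -9, -5, -8, 10, -2]
  3 vs larger child 10 at index 9, swap → [17, 11, -4, 5, 10, -17, -9, -5, -8, 3, -2]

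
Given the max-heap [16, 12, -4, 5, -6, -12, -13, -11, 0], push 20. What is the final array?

append 20 at index 9 → [16, 12, -4, 5, -6, -12, -13, -11, 0, 20]
20 > parent -6 at index 4, swap → [16, 12, -4, 5, 20, -12, -13, -11, 0, -6]
20 > parent 12 at index 1, swap → [16, 20, -4, 5, 12, -12, -13, -11, 0, -6]
20 > parent 16 at index 0, swap → [20, 16, -4, 5, 12, -12, -13, -11, 0, -6]

[20, 16, -4, 5, 12, -12, -13, -11, 0, -6]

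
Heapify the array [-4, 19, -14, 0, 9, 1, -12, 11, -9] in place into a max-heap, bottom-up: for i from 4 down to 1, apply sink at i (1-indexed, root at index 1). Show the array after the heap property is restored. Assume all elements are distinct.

sift down from index 4:
  0 vs larger child 11 at index 8, swap → [-4, 19, -14, 11, 9, 1, -12, 0, -9]
sift down from index 3:
  -14 vs larger child 1 at index 6, swap → [-4, 19, 1, 11, 9, -14, -12, 0, -9]
sift down from index 2: already satisfies heap property
sift down from index 1:
  -4 vs larger child 19 at index 2, swap → [19, -4, 1, 11, 9, -14, -12, 0, -9]
  -4 vs larger child 11 at index 4, swap → [19, 11, 1, -4, 9, -14, -12, 0, -9]
  -4 vs larger child 0 at index 8, swap → [19, 11, 1, 0, 9, -14, -12, -4, -9]

[19, 11, 1, 0, 9, -14, -12, -4, -9]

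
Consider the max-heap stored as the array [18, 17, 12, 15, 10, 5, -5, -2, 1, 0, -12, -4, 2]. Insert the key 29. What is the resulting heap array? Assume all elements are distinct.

[29, 17, 18, 15, 10, 5, 12, -2, 1, 0, -12, -4, 2, -5]

append 29 at index 13 → [18, 17, 12, 15, 10, 5, -5, -2, 1, 0, -12, -4, 2, 29]
29 > parent -5 at index 6, swap → [18, 17, 12, 15, 10, 5, 29, -2, 1, 0, -12, -4, 2, -5]
29 > parent 12 at index 2, swap → [18, 17, 29, 15, 10, 5, 12, -2, 1, 0, -12, -4, 2, -5]
29 > parent 18 at index 0, swap → [29, 17, 18, 15, 10, 5, 12, -2, 1, 0, -12, -4, 2, -5]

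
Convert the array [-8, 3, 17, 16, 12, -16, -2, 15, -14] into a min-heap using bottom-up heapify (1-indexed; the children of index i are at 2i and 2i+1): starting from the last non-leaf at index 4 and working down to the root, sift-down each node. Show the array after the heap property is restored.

sift down from index 4:
  16 vs smaller child -14 at index 9, swap → [-8, 3, 17, -14, 12, -16, -2, 15, 16]
sift down from index 3:
  17 vs smaller child -16 at index 6, swap → [-8, 3, -16, -14, 12, 17, -2, 15, 16]
sift down from index 2:
  3 vs smaller child -14 at index 4, swap → [-8, -14, -16, 3, 12, 17, -2, 15, 16]
sift down from index 1:
  -8 vs smaller child -16 at index 3, swap → [-16, -14, -8, 3, 12, 17, -2, 15, 16]

[-16, -14, -8, 3, 12, 17, -2, 15, 16]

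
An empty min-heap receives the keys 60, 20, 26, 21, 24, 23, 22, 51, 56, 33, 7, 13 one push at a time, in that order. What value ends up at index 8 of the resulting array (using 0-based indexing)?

56

Insert 60:
  append 60 at index 0 → [60] (no swap needed)
Insert 20:
  append 20 at index 1 → [60, 20]
  20 < parent 60 at index 0, swap → [20, 60]
Insert 26:
  append 26 at index 2 → [20, 60, 26] (no swap needed)
Insert 21:
  append 21 at index 3 → [20, 60, 26, 21]
  21 < parent 60 at index 1, swap → [20, 21, 26, 60]
Insert 24:
  append 24 at index 4 → [20, 21, 26, 60, 24] (no swap needed)
Insert 23:
  append 23 at index 5 → [20, 21, 26, 60, 24, 23]
  23 < parent 26 at index 2, swap → [20, 21, 23, 60, 24, 26]
Insert 22:
  append 22 at index 6 → [20, 21, 23, 60, 24, 26, 22]
  22 < parent 23 at index 2, swap → [20, 21, 22, 60, 24, 26, 23]
Insert 51:
  append 51 at index 7 → [20, 21, 22, 60, 24, 26, 23, 51]
  51 < parent 60 at index 3, swap → [20, 21, 22, 51, 24, 26, 23, 60]
Insert 56:
  append 56 at index 8 → [20, 21, 22, 51, 24, 26, 23, 60, 56] (no swap needed)
Insert 33:
  append 33 at index 9 → [20, 21, 22, 51, 24, 26, 23, 60, 56, 33] (no swap needed)
Insert 7:
  append 7 at index 10 → [20, 21, 22, 51, 24, 26, 23, 60, 56, 33, 7]
  7 < parent 24 at index 4, swap → [20, 21, 22, 51, 7, 26, 23, 60, 56, 33, 24]
  7 < parent 21 at index 1, swap → [20, 7, 22, 51, 21, 26, 23, 60, 56, 33, 24]
  7 < parent 20 at index 0, swap → [7, 20, 22, 51, 21, 26, 23, 60, 56, 33, 24]
Insert 13:
  append 13 at index 11 → [7, 20, 22, 51, 21, 26, 23, 60, 56, 33, 24, 13]
  13 < parent 26 at index 5, swap → [7, 20, 22, 51, 21, 13, 23, 60, 56, 33, 24, 26]
  13 < parent 22 at index 2, swap → [7, 20, 13, 51, 21, 22, 23, 60, 56, 33, 24, 26]
resulting array: [7, 20, 13, 51, 21, 22, 23, 60, 56, 33, 24, 26]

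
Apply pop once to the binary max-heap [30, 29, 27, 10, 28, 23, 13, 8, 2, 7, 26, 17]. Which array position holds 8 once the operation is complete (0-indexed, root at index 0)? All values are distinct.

7

remove root 30; move last element 17 to root → [17, 29, 27, 10, 28, 23, 13, 8, 2, 7, 26]
17 vs larger child 29 at index 1, swap → [29, 17, 27, 10, 28, 23, 13, 8, 2, 7, 26]
17 vs larger child 28 at index 4, swap → [29, 28, 27, 10, 17, 23, 13, 8, 2, 7, 26]
17 vs larger child 26 at index 10, swap → [29, 28, 27, 10, 26, 23, 13, 8, 2, 7, 17]
resulting array: [29, 28, 27, 10, 26, 23, 13, 8, 2, 7, 17]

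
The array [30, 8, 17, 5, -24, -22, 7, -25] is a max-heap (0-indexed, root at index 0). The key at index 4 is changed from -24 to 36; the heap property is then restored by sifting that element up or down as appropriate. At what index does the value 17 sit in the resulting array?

2

set index 4 from -24 to 36 → [30, 8, 17, 5, 36, -22, 7, -25]
36 > parent 8 at index 1, swap → [30, 36, 17, 5, 8, -22, 7, -25]
36 > parent 30 at index 0, swap → [36, 30, 17, 5, 8, -22, 7, -25]
resulting array: [36, 30, 17, 5, 8, -22, 7, -25]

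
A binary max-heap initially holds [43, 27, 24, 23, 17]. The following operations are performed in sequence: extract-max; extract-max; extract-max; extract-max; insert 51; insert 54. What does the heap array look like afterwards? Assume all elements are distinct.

extract-max → returns 43:
  remove root 43; move last element 17 to root → [17, 27, 24, 23]
  17 vs larger child 27 at index 1, swap → [27, 17, 24, 23]
  17 vs only child 23 at index 3, swap → [27, 23, 24, 17]
extract-max → returns 27:
  remove root 27; move last element 17 to root → [17, 23, 24]
  17 vs larger child 24 at index 2, swap → [24, 23, 17]
extract-max → returns 24:
  remove root 24; move last element 17 to root → [17, 23]
  17 vs only child 23 at index 1, swap → [23, 17]
extract-max → returns 23:
  remove root 23; move last element 17 to root → [17] (no swap needed)
insert 51:
  append 51 at index 1 → [17, 51]
  51 > parent 17 at index 0, swap → [51, 17]
insert 54:
  append 54 at index 2 → [51, 17, 54]
  54 > parent 51 at index 0, swap → [54, 17, 51]

[54, 17, 51]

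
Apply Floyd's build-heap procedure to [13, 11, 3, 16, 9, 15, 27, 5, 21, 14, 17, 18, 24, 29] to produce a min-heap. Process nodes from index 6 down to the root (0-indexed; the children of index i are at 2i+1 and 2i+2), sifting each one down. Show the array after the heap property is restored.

[3, 5, 13, 11, 9, 15, 27, 16, 21, 14, 17, 18, 24, 29]

sift down from index 6: already satisfies heap property
sift down from index 5: already satisfies heap property
sift down from index 4: already satisfies heap property
sift down from index 3:
  16 vs smaller child 5 at index 7, swap → [13, 11, 3, 5, 9, 15, 27, 16, 21, 14, 17, 18, 24, 29]
sift down from index 2: already satisfies heap property
sift down from index 1:
  11 vs smaller child 5 at index 3, swap → [13, 5, 3, 11, 9, 15, 27, 16, 21, 14, 17, 18, 24, 29]
sift down from index 0:
  13 vs smaller child 3 at index 2, swap → [3, 5, 13, 11, 9, 15, 27, 16, 21, 14, 17, 18, 24, 29]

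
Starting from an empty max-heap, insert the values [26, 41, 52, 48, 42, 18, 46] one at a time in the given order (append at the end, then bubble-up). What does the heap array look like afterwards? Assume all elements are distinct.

[52, 48, 46, 26, 42, 18, 41]

Insert 26:
  append 26 at index 0 → [26] (no swap needed)
Insert 41:
  append 41 at index 1 → [26, 41]
  41 > parent 26 at index 0, swap → [41, 26]
Insert 52:
  append 52 at index 2 → [41, 26, 52]
  52 > parent 41 at index 0, swap → [52, 26, 41]
Insert 48:
  append 48 at index 3 → [52, 26, 41, 48]
  48 > parent 26 at index 1, swap → [52, 48, 41, 26]
Insert 42:
  append 42 at index 4 → [52, 48, 41, 26, 42] (no swap needed)
Insert 18:
  append 18 at index 5 → [52, 48, 41, 26, 42, 18] (no swap needed)
Insert 46:
  append 46 at index 6 → [52, 48, 41, 26, 42, 18, 46]
  46 > parent 41 at index 2, swap → [52, 48, 46, 26, 42, 18, 41]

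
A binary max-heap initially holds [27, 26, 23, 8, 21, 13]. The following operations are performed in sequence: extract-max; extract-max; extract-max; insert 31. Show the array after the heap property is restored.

[31, 21, 13, 8]

extract-max → returns 27:
  remove root 27; move last element 13 to root → [13, 26, 23, 8, 21]
  13 vs larger child 26 at index 1, swap → [26, 13, 23, 8, 21]
  13 vs larger child 21 at index 4, swap → [26, 21, 23, 8, 13]
extract-max → returns 26:
  remove root 26; move last element 13 to root → [13, 21, 23, 8]
  13 vs larger child 23 at index 2, swap → [23, 21, 13, 8]
extract-max → returns 23:
  remove root 23; move last element 8 to root → [8, 21, 13]
  8 vs larger child 21 at index 1, swap → [21, 8, 13]
insert 31:
  append 31 at index 3 → [21, 8, 13, 31]
  31 > parent 8 at index 1, swap → [21, 31, 13, 8]
  31 > parent 21 at index 0, swap → [31, 21, 13, 8]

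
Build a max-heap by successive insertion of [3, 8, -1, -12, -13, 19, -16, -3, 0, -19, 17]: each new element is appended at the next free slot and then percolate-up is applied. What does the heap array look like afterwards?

Insert 3:
  append 3 at index 0 → [3] (no swap needed)
Insert 8:
  append 8 at index 1 → [3, 8]
  8 > parent 3 at index 0, swap → [8, 3]
Insert -1:
  append -1 at index 2 → [8, 3, -1] (no swap needed)
Insert -12:
  append -12 at index 3 → [8, 3, -1, -12] (no swap needed)
Insert -13:
  append -13 at index 4 → [8, 3, -1, -12, -13] (no swap needed)
Insert 19:
  append 19 at index 5 → [8, 3, -1, -12, -13, 19]
  19 > parent -1 at index 2, swap → [8, 3, 19, -12, -13, -1]
  19 > parent 8 at index 0, swap → [19, 3, 8, -12, -13, -1]
Insert -16:
  append -16 at index 6 → [19, 3, 8, -12, -13, -1, -16] (no swap needed)
Insert -3:
  append -3 at index 7 → [19, 3, 8, -12, -13, -1, -16, -3]
  -3 > parent -12 at index 3, swap → [19, 3, 8, -3, -13, -1, -16, -12]
Insert 0:
  append 0 at index 8 → [19, 3, 8, -3, -13, -1, -16, -12, 0]
  0 > parent -3 at index 3, swap → [19, 3, 8, 0, -13, -1, -16, -12, -3]
Insert -19:
  append -19 at index 9 → [19, 3, 8, 0, -13, -1, -16, -12, -3, -19] (no swap needed)
Insert 17:
  append 17 at index 10 → [19, 3, 8, 0, -13, -1, -16, -12, -3, -19, 17]
  17 > parent -13 at index 4, swap → [19, 3, 8, 0, 17, -1, -16, -12, -3, -19, -13]
  17 > parent 3 at index 1, swap → [19, 17, 8, 0, 3, -1, -16, -12, -3, -19, -13]

[19, 17, 8, 0, 3, -1, -16, -12, -3, -19, -13]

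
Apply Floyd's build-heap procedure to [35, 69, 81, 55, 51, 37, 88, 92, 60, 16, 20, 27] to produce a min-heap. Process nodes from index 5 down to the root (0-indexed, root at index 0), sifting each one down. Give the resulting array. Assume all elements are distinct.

[16, 20, 27, 55, 35, 37, 88, 92, 60, 51, 69, 81]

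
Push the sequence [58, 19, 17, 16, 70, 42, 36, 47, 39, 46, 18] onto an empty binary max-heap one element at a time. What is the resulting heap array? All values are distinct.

[70, 58, 42, 47, 46, 17, 36, 16, 39, 19, 18]

Insert 58:
  append 58 at index 0 → [58] (no swap needed)
Insert 19:
  append 19 at index 1 → [58, 19] (no swap needed)
Insert 17:
  append 17 at index 2 → [58, 19, 17] (no swap needed)
Insert 16:
  append 16 at index 3 → [58, 19, 17, 16] (no swap needed)
Insert 70:
  append 70 at index 4 → [58, 19, 17, 16, 70]
  70 > parent 19 at index 1, swap → [58, 70, 17, 16, 19]
  70 > parent 58 at index 0, swap → [70, 58, 17, 16, 19]
Insert 42:
  append 42 at index 5 → [70, 58, 17, 16, 19, 42]
  42 > parent 17 at index 2, swap → [70, 58, 42, 16, 19, 17]
Insert 36:
  append 36 at index 6 → [70, 58, 42, 16, 19, 17, 36] (no swap needed)
Insert 47:
  append 47 at index 7 → [70, 58, 42, 16, 19, 17, 36, 47]
  47 > parent 16 at index 3, swap → [70, 58, 42, 47, 19, 17, 36, 16]
Insert 39:
  append 39 at index 8 → [70, 58, 42, 47, 19, 17, 36, 16, 39] (no swap needed)
Insert 46:
  append 46 at index 9 → [70, 58, 42, 47, 19, 17, 36, 16, 39, 46]
  46 > parent 19 at index 4, swap → [70, 58, 42, 47, 46, 17, 36, 16, 39, 19]
Insert 18:
  append 18 at index 10 → [70, 58, 42, 47, 46, 17, 36, 16, 39, 19, 18] (no swap needed)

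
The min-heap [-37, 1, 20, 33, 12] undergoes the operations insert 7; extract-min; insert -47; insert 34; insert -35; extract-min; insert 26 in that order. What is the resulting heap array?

[-35, 12, 1, 26, 20, 7, 34, 33]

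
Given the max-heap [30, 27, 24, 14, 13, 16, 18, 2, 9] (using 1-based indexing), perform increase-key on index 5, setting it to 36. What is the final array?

[36, 30, 24, 14, 27, 16, 18, 2, 9]

set index 5 from 13 to 36 → [30, 27, 24, 14, 36, 16, 18, 2, 9]
36 > parent 27 at index 2, swap → [30, 36, 24, 14, 27, 16, 18, 2, 9]
36 > parent 30 at index 1, swap → [36, 30, 24, 14, 27, 16, 18, 2, 9]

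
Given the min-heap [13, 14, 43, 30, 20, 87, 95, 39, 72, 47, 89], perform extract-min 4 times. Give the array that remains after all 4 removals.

[39, 47, 43, 72, 89, 87, 95]

extract-min #1 returns 13:
  remove root 13; move last element 89 to root → [89, 14, 43, 30, 20, 87, 95, 39, 72, 47]
  89 vs smaller child 14 at index 1, swap → [14, 89, 43, 30, 20, 87, 95, 39, 72, 47]
  89 vs smaller child 20 at index 4, swap → [14, 20, 43, 30, 89, 87, 95, 39, 72, 47]
  89 vs only child 47 at index 9, swap → [14, 20, 43, 30, 47, 87, 95, 39, 72, 89]
extract-min #2 returns 14:
  remove root 14; move last element 89 to root → [89, 20, 43, 30, 47, 87, 95, 39, 72]
  89 vs smaller child 20 at index 1, swap → [20, 89, 43, 30, 47, 87, 95, 39, 72]
  89 vs smaller child 30 at index 3, swap → [20, 30, 43, 89, 47, 87, 95, 39, 72]
  89 vs smaller child 39 at index 7, swap → [20, 30, 43, 39, 47, 87, 95, 89, 72]
extract-min #3 returns 20:
  remove root 20; move last element 72 to root → [72, 30, 43, 39, 47, 87, 95, 89]
  72 vs smaller child 30 at index 1, swap → [30, 72, 43, 39, 47, 87, 95, 89]
  72 vs smaller child 39 at index 3, swap → [30, 39, 43, 72, 47, 87, 95, 89]
extract-min #4 returns 30:
  remove root 30; move last element 89 to root → [89, 39, 43, 72, 47, 87, 95]
  89 vs smaller child 39 at index 1, swap → [39, 89, 43, 72, 47, 87, 95]
  89 vs smaller child 47 at index 4, swap → [39, 47, 43, 72, 89, 87, 95]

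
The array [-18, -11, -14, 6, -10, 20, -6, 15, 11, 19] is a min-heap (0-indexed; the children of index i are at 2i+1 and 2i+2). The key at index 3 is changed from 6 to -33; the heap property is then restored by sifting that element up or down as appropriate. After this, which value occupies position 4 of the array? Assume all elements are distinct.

-10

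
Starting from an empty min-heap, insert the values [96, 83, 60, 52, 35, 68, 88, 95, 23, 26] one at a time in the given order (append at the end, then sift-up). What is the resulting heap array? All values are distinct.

[23, 26, 68, 52, 35, 83, 88, 96, 95, 60]

Insert 96:
  append 96 at index 0 → [96] (no swap needed)
Insert 83:
  append 83 at index 1 → [96, 83]
  83 < parent 96 at index 0, swap → [83, 96]
Insert 60:
  append 60 at index 2 → [83, 96, 60]
  60 < parent 83 at index 0, swap → [60, 96, 83]
Insert 52:
  append 52 at index 3 → [60, 96, 83, 52]
  52 < parent 96 at index 1, swap → [60, 52, 83, 96]
  52 < parent 60 at index 0, swap → [52, 60, 83, 96]
Insert 35:
  append 35 at index 4 → [52, 60, 83, 96, 35]
  35 < parent 60 at index 1, swap → [52, 35, 83, 96, 60]
  35 < parent 52 at index 0, swap → [35, 52, 83, 96, 60]
Insert 68:
  append 68 at index 5 → [35, 52, 83, 96, 60, 68]
  68 < parent 83 at index 2, swap → [35, 52, 68, 96, 60, 83]
Insert 88:
  append 88 at index 6 → [35, 52, 68, 96, 60, 83, 88] (no swap needed)
Insert 95:
  append 95 at index 7 → [35, 52, 68, 96, 60, 83, 88, 95]
  95 < parent 96 at index 3, swap → [35, 52, 68, 95, 60, 83, 88, 96]
Insert 23:
  append 23 at index 8 → [35, 52, 68, 95, 60, 83, 88, 96, 23]
  23 < parent 95 at index 3, swap → [35, 52, 68, 23, 60, 83, 88, 96, 95]
  23 < parent 52 at index 1, swap → [35, 23, 68, 52, 60, 83, 88, 96, 95]
  23 < parent 35 at index 0, swap → [23, 35, 68, 52, 60, 83, 88, 96, 95]
Insert 26:
  append 26 at index 9 → [23, 35, 68, 52, 60, 83, 88, 96, 95, 26]
  26 < parent 60 at index 4, swap → [23, 35, 68, 52, 26, 83, 88, 96, 95, 60]
  26 < parent 35 at index 1, swap → [23, 26, 68, 52, 35, 83, 88, 96, 95, 60]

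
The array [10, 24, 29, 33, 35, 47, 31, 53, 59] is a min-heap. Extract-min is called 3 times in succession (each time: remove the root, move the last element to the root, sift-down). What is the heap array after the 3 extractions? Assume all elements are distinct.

[31, 33, 47, 53, 35, 59]

extract-min #1 returns 10:
  remove root 10; move last element 59 to root → [59, 24, 29, 33, 35, 47, 31, 53]
  59 vs smaller child 24 at index 1, swap → [24, 59, 29, 33, 35, 47, 31, 53]
  59 vs smaller child 33 at index 3, swap → [24, 33, 29, 59, 35, 47, 31, 53]
  59 vs only child 53 at index 7, swap → [24, 33, 29, 53, 35, 47, 31, 59]
extract-min #2 returns 24:
  remove root 24; move last element 59 to root → [59, 33, 29, 53, 35, 47, 31]
  59 vs smaller child 29 at index 2, swap → [29, 33, 59, 53, 35, 47, 31]
  59 vs smaller child 31 at index 6, swap → [29, 33, 31, 53, 35, 47, 59]
extract-min #3 returns 29:
  remove root 29; move last element 59 to root → [59, 33, 31, 53, 35, 47]
  59 vs smaller child 31 at index 2, swap → [31, 33, 59, 53, 35, 47]
  59 vs only child 47 at index 5, swap → [31, 33, 47, 53, 35, 59]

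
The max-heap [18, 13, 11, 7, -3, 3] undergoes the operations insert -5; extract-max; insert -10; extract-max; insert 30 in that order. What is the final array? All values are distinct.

insert -5:
  append -5 at index 6 → [18, 13, 11, 7, -3, 3, -5] (no swap needed)
extract-max → returns 18:
  remove root 18; move last element -5 to root → [-5, 13, 11, 7, -3, 3]
  -5 vs larger child 13 at index 1, swap → [13, -5, 11, 7, -3, 3]
  -5 vs larger child 7 at index 3, swap → [13, 7, 11, -5, -3, 3]
insert -10:
  append -10 at index 6 → [13, 7, 11, -5, -3, 3, -10] (no swap needed)
extract-max → returns 13:
  remove root 13; move last element -10 to root → [-10, 7, 11, -5, -3, 3]
  -10 vs larger child 11 at index 2, swap → [11, 7, -10, -5, -3, 3]
  -10 vs only child 3 at index 5, swap → [11, 7, 3, -5, -3, -10]
insert 30:
  append 30 at index 6 → [11, 7, 3, -5, -3, -10, 30]
  30 > parent 3 at index 2, swap → [11, 7, 30, -5, -3, -10, 3]
  30 > parent 11 at index 0, swap → [30, 7, 11, -5, -3, -10, 3]

[30, 7, 11, -5, -3, -10, 3]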